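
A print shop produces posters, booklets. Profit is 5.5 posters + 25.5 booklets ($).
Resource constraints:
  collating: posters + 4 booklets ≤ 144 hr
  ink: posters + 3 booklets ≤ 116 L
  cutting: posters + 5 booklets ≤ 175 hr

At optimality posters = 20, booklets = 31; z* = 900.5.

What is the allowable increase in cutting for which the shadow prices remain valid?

Binding constraints: collating, cutting. The basis is B = [[1,4],[1,5]] with det 1.
Per unit increase in cutting, x* moves by d = (-4, 1).
The basis stays optimal until posters reaches 0; allowable increase = 5 hr.

5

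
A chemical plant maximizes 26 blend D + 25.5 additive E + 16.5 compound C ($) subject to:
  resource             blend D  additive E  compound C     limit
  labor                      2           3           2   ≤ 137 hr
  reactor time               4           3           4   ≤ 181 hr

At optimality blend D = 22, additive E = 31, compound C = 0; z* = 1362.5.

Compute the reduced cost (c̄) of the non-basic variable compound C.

Both labor and reactor time are binding at x*.
From A_Bᵀ y = c: 2·y_labor + 4·y_reactor time = 26; 3·y_labor + 3·y_reactor time = 25.5.
→ y_labor = 4 and y_reactor time = 4.5.
Reduced cost of compound C: c₃ − yᵀa₃ = 16.5 − (4·2 + 4.5·4) = 16.5 − 26 = -9.5.

-9.5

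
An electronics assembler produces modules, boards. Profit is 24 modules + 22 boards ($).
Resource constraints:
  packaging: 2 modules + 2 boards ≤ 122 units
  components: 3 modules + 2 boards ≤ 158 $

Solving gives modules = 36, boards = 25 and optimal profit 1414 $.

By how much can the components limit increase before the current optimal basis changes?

Binding constraints: packaging, components. The basis is B = [[2,2],[3,2]] with det -2.
Per unit increase in components, x* moves by d = (1, -1).
The basis stays optimal until boards reaches 0; allowable increase = 25 $.

25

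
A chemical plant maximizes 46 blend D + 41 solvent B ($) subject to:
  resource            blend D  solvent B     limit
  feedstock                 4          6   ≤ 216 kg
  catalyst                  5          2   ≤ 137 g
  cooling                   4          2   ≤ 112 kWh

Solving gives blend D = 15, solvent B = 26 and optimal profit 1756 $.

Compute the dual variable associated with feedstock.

4.5

At the optimum: feedstock uses 216 of 216 (binding); catalyst uses 127 of 137 (slack = 10); cooling uses 112 of 112 (binding).
Slack constraints have shadow price 0 (complementary slackness).
From A_Bᵀ y = c: 4·y_feedstock + 4·y_cooling = 46; 6·y_feedstock + 2·y_cooling = 41.
This yields shadow prices y_feedstock = 4.5, y_cooling = 7.
Shadow price of feedstock = 4.5.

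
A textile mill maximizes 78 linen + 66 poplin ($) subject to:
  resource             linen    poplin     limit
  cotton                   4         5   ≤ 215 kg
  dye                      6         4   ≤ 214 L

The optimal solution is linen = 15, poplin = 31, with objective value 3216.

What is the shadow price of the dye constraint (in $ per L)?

9

At the optimum: cotton uses 215 of 215 (binding); dye uses 214 of 214 (binding).
From A_Bᵀ y = c: 4·y_cotton + 6·y_dye = 78; 5·y_cotton + 4·y_dye = 66.
This yields shadow prices y_cotton = 6, y_dye = 9.
Shadow price of dye = 9.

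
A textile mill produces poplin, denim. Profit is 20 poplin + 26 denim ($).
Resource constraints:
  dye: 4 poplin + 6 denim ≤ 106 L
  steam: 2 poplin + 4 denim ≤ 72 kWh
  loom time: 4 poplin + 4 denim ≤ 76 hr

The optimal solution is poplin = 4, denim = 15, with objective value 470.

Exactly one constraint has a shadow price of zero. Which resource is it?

steam

dye: 106/106 (binding)
steam: 68/72 (slack 4)
loom time: 76/76 (binding)
By complementary slackness, a constraint with positive slack has shadow price 0 → steam.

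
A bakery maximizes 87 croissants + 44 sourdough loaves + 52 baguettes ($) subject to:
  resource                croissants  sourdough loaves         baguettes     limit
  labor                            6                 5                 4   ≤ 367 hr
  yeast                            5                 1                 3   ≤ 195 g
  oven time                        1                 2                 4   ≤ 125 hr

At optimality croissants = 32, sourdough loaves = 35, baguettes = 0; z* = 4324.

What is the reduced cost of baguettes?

-3

Binding: labor and yeast. Non-binding: oven time (23 unused).
Slack constraints have shadow price 0 (complementary slackness).
From A_Bᵀ y = c: 6·y_labor + 5·y_yeast = 87; 5·y_labor + 1·y_yeast = 44.
→ y_labor = 7 and y_yeast = 9.
Reduced cost of baguettes: c₃ − yᵀa₃ = 52 − (7·4 + 9·3) = 52 − 55 = -3.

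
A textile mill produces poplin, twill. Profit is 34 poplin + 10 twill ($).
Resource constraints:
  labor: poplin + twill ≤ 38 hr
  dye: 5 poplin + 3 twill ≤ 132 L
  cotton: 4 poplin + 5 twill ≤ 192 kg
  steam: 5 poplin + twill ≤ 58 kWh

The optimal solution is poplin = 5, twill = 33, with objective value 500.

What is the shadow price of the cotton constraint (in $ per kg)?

0

At the optimum: labor uses 38 of 38 (binding); dye uses 124 of 132 (slack = 8); cotton uses 185 of 192 (slack = 7); steam uses 58 of 58 (binding).
Slack constraints have shadow price 0 (complementary slackness).
From A_Bᵀ y = c: 1·y_labor + 5·y_steam = 34; 1·y_labor + 1·y_steam = 10.
Solving: y_labor = 4, y_steam = 6.
Shadow price of cotton = 0.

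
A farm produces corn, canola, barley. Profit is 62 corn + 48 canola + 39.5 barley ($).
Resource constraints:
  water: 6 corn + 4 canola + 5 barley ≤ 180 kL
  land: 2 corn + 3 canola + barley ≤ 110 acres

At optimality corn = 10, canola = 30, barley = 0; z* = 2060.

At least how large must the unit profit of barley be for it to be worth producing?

49

Both water and land are binding at x*.
From A_Bᵀ y = c: 6·y_water + 2·y_land = 62; 4·y_water + 3·y_land = 48.
Solving: y_water = 9, y_land = 4.
barley enters the basis when its profit ≥ yᵀa₃ = 9·5 + 4·1 = 49.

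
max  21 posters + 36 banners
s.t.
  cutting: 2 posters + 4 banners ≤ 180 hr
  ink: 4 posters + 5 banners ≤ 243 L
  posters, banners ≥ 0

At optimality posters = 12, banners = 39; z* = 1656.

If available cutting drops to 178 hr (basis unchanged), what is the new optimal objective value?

At the optimum: cutting uses 180 of 180 (binding); ink uses 243 of 243 (binding).
The binding rows give the dual system: 2·y_cutting + 4·y_ink = 21 and 4·y_cutting + 5·y_ink = 36.
Solving: y_cutting = 6.5, y_ink = 2.
Δz = y_cutting·Δb = 6.5 × (-2) = -13, so new z* = 1656 − 13 = 1643.

1643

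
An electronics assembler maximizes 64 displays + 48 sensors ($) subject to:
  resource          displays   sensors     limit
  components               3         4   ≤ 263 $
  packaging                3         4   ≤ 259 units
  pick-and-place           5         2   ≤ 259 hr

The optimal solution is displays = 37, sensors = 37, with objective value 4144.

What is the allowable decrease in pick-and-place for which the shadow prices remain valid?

129.5

Binding constraints: packaging, pick-and-place. The basis is B = [[3,4],[5,2]] with det -14.
Per unit decrease in pick-and-place, x* moves by d = (-0.2857, 0.2143).
The basis stays optimal until displays reaches 0; allowable decrease = 129.5 hr.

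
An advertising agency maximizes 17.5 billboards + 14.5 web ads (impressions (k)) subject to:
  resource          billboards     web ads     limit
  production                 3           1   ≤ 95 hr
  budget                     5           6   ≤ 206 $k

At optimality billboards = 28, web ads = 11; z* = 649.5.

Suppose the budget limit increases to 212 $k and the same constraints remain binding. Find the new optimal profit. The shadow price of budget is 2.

661.5

Δb = 6, so new z* = 649.5 + (2)·(6) = 649.5 + 12 = 661.5.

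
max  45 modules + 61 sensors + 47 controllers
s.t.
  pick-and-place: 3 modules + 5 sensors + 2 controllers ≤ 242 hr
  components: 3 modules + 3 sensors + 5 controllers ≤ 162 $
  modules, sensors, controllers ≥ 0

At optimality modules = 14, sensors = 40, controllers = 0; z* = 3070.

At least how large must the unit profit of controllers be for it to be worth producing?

51

At the optimum: pick-and-place uses 242 of 242 (binding); components uses 162 of 162 (binding).
Dual feasibility on the basic columns requires 3·y_pick-and-place + 3·y_components = 45, 5·y_pick-and-place + 3·y_components = 61.
→ y_pick-and-place = 8 and y_components = 7.
controllers enters the basis when its profit ≥ yᵀa₃ = 8·2 + 7·5 = 51.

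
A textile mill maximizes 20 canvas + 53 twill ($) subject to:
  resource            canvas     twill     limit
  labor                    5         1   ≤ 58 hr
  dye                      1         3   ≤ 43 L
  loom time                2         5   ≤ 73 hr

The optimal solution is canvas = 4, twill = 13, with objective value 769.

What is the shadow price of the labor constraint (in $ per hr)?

0

Check each constraint at x*: labor 33/58 (slack 25); dye 43/43 (tight); loom time 73/73 (tight).
Slack constraints have shadow price 0 (complementary slackness).
Dual feasibility on the basic columns requires 1·y_dye + 2·y_loom time = 20, 3·y_dye + 5·y_loom time = 53.
→ y_dye = 6 and y_loom time = 7.
Shadow price of labor = 0.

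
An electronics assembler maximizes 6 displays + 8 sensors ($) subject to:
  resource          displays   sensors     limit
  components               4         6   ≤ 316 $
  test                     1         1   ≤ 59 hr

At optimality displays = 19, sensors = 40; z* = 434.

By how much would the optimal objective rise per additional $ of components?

1

At the optimum: components uses 316 of 316 (binding); test uses 59 of 59 (binding).
From A_Bᵀ y = c: 4·y_components + 1·y_test = 6; 6·y_components + 1·y_test = 8.
→ y_components = 1 and y_test = 2.
Shadow price of components = 1.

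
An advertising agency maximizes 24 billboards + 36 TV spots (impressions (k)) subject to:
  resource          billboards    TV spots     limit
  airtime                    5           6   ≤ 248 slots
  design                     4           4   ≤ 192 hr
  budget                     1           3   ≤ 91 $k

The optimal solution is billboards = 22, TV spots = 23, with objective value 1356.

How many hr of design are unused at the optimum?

design used = 4·22 + 4·23 = 180; slack = 192 − 180 = 12.

12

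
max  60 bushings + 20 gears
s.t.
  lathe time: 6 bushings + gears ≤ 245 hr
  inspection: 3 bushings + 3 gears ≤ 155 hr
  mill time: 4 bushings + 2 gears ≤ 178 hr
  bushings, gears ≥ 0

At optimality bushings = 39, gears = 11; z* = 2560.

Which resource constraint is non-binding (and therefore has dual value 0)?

inspection

lathe time: 245/245 (binding)
inspection: 150/155 (slack 5)
mill time: 178/178 (binding)
By complementary slackness, a constraint with positive slack has shadow price 0 → inspection.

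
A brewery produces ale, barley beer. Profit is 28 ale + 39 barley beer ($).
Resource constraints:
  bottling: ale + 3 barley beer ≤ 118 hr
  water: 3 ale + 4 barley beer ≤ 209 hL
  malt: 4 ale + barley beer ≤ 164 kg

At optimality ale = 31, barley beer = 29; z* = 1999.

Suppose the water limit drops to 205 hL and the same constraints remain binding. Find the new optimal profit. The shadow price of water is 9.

1963

Δb = -4, so new z* = 1999 + (9)·(-4) = 1999 − 36 = 1963.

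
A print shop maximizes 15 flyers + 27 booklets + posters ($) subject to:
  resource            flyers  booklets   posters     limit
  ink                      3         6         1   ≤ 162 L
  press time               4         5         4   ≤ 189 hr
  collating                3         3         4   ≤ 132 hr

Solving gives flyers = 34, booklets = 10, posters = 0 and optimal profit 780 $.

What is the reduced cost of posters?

At the optimum: ink uses 162 of 162 (binding); press time uses 186 of 189 (slack = 3); collating uses 132 of 132 (binding).
Since press time is not tight, its dual is 0.
From A_Bᵀ y = c: 3·y_ink + 3·y_collating = 15; 6·y_ink + 3·y_collating = 27.
Solving: y_ink = 4, y_collating = 1.
Reduced cost of posters: c₃ − yᵀa₃ = 1 − (4·1 + 1·4) = 1 − 8 = -7.

-7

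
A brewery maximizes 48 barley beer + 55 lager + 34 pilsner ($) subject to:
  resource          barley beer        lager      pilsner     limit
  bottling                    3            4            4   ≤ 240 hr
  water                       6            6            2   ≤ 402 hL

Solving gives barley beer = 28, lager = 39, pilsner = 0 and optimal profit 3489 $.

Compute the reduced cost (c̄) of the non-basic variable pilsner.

Both bottling and water are binding at x*.
Dual feasibility on the basic columns requires 3·y_bottling + 6·y_water = 48, 4·y_bottling + 6·y_water = 55.
Solving: y_bottling = 7, y_water = 4.5.
Reduced cost of pilsner: c₃ − yᵀa₃ = 34 − (7·4 + 4.5·2) = 34 − 37 = -3.

-3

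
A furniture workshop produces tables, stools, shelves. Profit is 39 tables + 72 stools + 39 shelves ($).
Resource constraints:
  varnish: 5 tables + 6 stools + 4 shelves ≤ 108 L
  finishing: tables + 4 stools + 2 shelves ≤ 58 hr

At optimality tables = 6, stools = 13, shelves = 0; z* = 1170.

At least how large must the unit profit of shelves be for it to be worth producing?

42

Both varnish and finishing are binding at x*.
The binding rows give the dual system: 5·y_varnish + 1·y_finishing = 39 and 6·y_varnish + 4·y_finishing = 72.
Solving: y_varnish = 6, y_finishing = 9.
shelves enters the basis when its profit ≥ yᵀa₃ = 6·4 + 9·2 = 42.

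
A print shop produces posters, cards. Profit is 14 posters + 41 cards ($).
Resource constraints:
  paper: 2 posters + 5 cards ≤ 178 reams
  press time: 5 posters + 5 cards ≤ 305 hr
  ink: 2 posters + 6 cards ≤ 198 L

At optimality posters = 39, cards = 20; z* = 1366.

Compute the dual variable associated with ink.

Binding: paper and ink. Non-binding: press time (10 unused).
Slack constraints have shadow price 0 (complementary slackness).
Dual feasibility on the basic columns requires 2·y_paper + 2·y_ink = 14, 5·y_paper + 6·y_ink = 41.
This yields shadow prices y_paper = 1, y_ink = 6.
Shadow price of ink = 6.

6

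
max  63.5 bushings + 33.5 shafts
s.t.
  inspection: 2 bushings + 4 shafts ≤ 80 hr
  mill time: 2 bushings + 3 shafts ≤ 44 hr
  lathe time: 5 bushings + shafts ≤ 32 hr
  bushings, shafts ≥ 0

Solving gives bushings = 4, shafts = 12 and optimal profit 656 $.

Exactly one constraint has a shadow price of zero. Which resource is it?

inspection

inspection: 56/80 (slack 24)
mill time: 44/44 (binding)
lathe time: 32/32 (binding)
By complementary slackness, a constraint with positive slack has shadow price 0 → inspection.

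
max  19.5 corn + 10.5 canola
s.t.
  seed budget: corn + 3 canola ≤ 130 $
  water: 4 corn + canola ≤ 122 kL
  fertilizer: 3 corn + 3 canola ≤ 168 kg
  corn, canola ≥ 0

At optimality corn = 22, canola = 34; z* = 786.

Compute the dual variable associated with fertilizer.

2.5

Binding: water and fertilizer. Non-binding: seed budget (6 unused).
Since seed budget is not tight, its dual is 0.
The binding rows give the dual system: 4·y_water + 3·y_fertilizer = 19.5 and 1·y_water + 3·y_fertilizer = 10.5.
→ y_water = 3 and y_fertilizer = 2.5.
Shadow price of fertilizer = 2.5.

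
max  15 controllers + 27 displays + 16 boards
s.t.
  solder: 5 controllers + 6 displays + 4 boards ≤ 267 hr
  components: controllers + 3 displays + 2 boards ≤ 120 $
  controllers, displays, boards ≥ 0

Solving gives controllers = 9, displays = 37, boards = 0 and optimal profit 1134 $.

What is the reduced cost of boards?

-2

Both solder and components are binding at x*.
Dual feasibility on the basic columns requires 5·y_solder + 1·y_components = 15, 6·y_solder + 3·y_components = 27.
→ y_solder = 2 and y_components = 5.
Reduced cost of boards: c₃ − yᵀa₃ = 16 − (2·4 + 5·2) = 16 − 18 = -2.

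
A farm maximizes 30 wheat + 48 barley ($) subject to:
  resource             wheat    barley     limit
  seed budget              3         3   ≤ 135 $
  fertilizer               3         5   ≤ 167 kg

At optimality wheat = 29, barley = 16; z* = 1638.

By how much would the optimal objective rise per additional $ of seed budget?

Check each constraint at x*: seed budget 135/135 (tight); fertilizer 167/167 (tight).
Dual feasibility on the basic columns requires 3·y_seed budget + 3·y_fertilizer = 30, 3·y_seed budget + 5·y_fertilizer = 48.
This yields shadow prices y_seed budget = 1, y_fertilizer = 9.
Shadow price of seed budget = 1.

1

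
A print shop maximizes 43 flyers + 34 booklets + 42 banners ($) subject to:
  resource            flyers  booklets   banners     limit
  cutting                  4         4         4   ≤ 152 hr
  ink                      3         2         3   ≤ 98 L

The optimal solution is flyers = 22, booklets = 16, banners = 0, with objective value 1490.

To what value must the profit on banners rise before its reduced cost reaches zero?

43

At the optimum: cutting uses 152 of 152 (binding); ink uses 98 of 98 (binding).
The binding rows give the dual system: 4·y_cutting + 3·y_ink = 43 and 4·y_cutting + 2·y_ink = 34.
Solving: y_cutting = 4, y_ink = 9.
banners enters the basis when its profit ≥ yᵀa₃ = 4·4 + 9·3 = 43.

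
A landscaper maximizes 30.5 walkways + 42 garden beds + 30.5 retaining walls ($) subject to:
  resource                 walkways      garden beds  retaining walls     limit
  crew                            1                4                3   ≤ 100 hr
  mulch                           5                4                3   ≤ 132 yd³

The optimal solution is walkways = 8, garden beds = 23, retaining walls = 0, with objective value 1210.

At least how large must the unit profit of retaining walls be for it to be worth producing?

31.5

At the optimum: crew uses 100 of 100 (binding); mulch uses 132 of 132 (binding).
From A_Bᵀ y = c: 1·y_crew + 5·y_mulch = 30.5; 4·y_crew + 4·y_mulch = 42.
Solving: y_crew = 5.5, y_mulch = 5.
retaining walls enters the basis when its profit ≥ yᵀa₃ = 5.5·3 + 5·3 = 31.5.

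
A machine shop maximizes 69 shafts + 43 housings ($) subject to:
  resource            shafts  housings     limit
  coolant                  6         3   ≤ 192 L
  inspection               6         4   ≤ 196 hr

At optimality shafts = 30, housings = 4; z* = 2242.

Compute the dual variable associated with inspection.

At the optimum: coolant uses 192 of 192 (binding); inspection uses 196 of 196 (binding).
Dual feasibility on the basic columns requires 6·y_coolant + 6·y_inspection = 69, 3·y_coolant + 4·y_inspection = 43.
→ y_coolant = 3 and y_inspection = 8.5.
Shadow price of inspection = 8.5.

8.5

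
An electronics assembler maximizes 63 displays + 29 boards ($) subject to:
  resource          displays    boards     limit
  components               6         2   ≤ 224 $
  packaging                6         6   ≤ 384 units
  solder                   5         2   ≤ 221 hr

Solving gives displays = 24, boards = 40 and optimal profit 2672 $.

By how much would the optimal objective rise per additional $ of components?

8.5

Binding: components and packaging. Non-binding: solder (21 unused).
Slack constraints have shadow price 0 (complementary slackness).
The binding rows give the dual system: 6·y_components + 6·y_packaging = 63 and 2·y_components + 6·y_packaging = 29.
This yields shadow prices y_components = 8.5, y_packaging = 2.
Shadow price of components = 8.5.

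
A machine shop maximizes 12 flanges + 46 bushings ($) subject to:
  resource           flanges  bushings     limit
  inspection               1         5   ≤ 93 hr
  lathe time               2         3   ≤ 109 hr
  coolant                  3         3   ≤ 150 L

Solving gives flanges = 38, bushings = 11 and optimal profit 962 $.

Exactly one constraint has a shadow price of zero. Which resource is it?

inspection: 93/93 (binding)
lathe time: 109/109 (binding)
coolant: 147/150 (slack 3)
By complementary slackness, a constraint with positive slack has shadow price 0 → coolant.

coolant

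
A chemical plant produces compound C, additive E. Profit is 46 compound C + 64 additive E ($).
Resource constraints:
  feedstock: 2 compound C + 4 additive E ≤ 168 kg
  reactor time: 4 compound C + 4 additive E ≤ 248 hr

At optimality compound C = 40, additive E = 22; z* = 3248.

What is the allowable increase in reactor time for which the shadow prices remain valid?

Binding constraints: feedstock, reactor time. The basis is B = [[2,4],[4,4]] with det -8.
Per unit increase in reactor time, x* moves by d = (0.5, -0.25).
The basis stays optimal until additive E reaches 0; allowable increase = 88 hr.

88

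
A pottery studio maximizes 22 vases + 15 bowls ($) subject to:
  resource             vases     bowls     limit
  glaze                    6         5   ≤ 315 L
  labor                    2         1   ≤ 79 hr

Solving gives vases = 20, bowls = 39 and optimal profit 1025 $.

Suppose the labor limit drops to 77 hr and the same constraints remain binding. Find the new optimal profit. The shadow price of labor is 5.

Δb = -2, so new z* = 1025 + (5)·(-2) = 1025 − 10 = 1015.

1015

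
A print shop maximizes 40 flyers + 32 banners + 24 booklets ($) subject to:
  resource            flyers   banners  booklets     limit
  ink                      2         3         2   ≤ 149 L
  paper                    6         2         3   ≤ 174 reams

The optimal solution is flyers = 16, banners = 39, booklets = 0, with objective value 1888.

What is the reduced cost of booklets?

-4

Check each constraint at x*: ink 149/149 (tight); paper 174/174 (tight).
Dual feasibility on the basic columns requires 2·y_ink + 6·y_paper = 40, 3·y_ink + 2·y_paper = 32.
This yields shadow prices y_ink = 8, y_paper = 4.
Reduced cost of booklets: c₃ − yᵀa₃ = 24 − (8·2 + 4·3) = 24 − 28 = -4.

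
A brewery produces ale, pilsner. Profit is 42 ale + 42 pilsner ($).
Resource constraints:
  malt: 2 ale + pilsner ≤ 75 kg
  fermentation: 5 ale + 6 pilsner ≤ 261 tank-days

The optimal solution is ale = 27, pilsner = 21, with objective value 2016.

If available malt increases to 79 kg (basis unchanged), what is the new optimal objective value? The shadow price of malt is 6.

2040

Δb = 4, so new z* = 2016 + (6)·(4) = 2016 + 24 = 2040.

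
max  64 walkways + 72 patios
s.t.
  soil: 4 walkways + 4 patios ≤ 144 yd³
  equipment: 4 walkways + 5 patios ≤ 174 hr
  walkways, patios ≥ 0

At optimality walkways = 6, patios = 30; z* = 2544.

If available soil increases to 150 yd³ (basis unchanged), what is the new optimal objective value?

Both soil and equipment are binding at x*.
Dual feasibility on the basic columns requires 4·y_soil + 4·y_equipment = 64, 4·y_soil + 5·y_equipment = 72.
This yields shadow prices y_soil = 8, y_equipment = 8.
Δz = y_soil·Δb = 8 × (6) = 48, so new z* = 2544 + 48 = 2592.

2592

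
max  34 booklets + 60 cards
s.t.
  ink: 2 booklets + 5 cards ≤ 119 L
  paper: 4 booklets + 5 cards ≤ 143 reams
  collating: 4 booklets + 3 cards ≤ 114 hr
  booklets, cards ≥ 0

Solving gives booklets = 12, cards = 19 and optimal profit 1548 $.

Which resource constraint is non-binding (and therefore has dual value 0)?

collating

ink: 119/119 (binding)
paper: 143/143 (binding)
collating: 105/114 (slack 9)
By complementary slackness, a constraint with positive slack has shadow price 0 → collating.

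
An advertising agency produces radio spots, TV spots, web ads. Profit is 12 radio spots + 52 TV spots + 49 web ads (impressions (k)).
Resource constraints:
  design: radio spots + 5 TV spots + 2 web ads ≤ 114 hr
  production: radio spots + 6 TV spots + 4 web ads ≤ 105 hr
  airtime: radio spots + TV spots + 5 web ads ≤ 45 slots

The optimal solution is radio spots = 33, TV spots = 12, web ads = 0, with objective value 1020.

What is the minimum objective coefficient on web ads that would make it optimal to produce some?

Binding: production and airtime. Non-binding: design (21 unused).
Slack constraints have shadow price 0 (complementary slackness).
From A_Bᵀ y = c: 1·y_production + 1·y_airtime = 12; 6·y_production + 1·y_airtime = 52.
This yields shadow prices y_production = 8, y_airtime = 4.
web ads enters the basis when its profit ≥ yᵀa₃ = 8·4 + 4·5 = 52.

52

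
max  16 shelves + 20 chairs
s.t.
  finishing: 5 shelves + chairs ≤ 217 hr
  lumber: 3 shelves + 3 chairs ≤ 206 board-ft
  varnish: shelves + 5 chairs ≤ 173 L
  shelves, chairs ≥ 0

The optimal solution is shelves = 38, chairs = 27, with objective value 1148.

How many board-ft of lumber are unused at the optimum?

lumber used = 3·38 + 3·27 = 195; slack = 206 − 195 = 11.

11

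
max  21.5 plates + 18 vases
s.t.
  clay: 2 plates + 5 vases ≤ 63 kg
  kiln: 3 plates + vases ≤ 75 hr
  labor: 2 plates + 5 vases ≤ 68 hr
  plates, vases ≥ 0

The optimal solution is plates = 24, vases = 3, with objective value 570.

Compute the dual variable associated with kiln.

Binding: clay and kiln. Non-binding: labor (5 unused).
By complementary slackness, y = 0 for the non-binding constraint.
The binding rows give the dual system: 2·y_clay + 3·y_kiln = 21.5 and 5·y_clay + 1·y_kiln = 18.
This yields shadow prices y_clay = 2.5, y_kiln = 5.5.
Shadow price of kiln = 5.5.

5.5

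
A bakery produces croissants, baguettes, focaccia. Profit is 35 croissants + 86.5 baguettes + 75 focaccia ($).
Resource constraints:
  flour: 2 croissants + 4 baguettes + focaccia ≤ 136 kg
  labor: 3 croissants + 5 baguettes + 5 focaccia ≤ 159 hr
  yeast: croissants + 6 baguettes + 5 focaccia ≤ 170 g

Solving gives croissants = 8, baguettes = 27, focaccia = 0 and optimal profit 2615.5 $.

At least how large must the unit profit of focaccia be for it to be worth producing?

80

Binding: labor and yeast. Non-binding: flour (12 unused).
Slack constraints have shadow price 0 (complementary slackness).
From A_Bᵀ y = c: 3·y_labor + 1·y_yeast = 35; 5·y_labor + 6·y_yeast = 86.5.
Solving: y_labor = 9.5, y_yeast = 6.5.
focaccia enters the basis when its profit ≥ yᵀa₃ = 9.5·5 + 6.5·5 = 80.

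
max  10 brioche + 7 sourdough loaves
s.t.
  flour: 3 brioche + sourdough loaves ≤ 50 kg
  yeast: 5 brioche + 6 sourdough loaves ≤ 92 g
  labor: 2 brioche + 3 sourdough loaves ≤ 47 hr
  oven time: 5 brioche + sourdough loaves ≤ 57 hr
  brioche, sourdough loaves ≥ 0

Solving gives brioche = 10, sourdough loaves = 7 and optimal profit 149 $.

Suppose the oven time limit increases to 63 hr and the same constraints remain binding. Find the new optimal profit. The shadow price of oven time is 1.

Δb = 6, so new z* = 149 + (1)·(6) = 149 + 6 = 155.

155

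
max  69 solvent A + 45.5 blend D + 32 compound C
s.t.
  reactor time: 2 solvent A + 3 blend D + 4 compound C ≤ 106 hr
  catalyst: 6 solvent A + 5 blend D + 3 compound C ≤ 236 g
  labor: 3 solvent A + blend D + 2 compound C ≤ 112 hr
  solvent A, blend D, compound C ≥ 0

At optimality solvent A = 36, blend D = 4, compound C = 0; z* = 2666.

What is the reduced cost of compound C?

Check each constraint at x*: reactor time 84/106 (slack 22); catalyst 236/236 (tight); labor 112/112 (tight).
Since reactor time is not tight, its dual is 0.
Dual feasibility on the basic columns requires 6·y_catalyst + 3·y_labor = 69, 5·y_catalyst + 1·y_labor = 45.5.
→ y_catalyst = 7.5 and y_labor = 8.
Reduced cost of compound C: c₃ − yᵀa₃ = 32 − (7.5·3 + 8·2) = 32 − 38.5 = -6.5.

-6.5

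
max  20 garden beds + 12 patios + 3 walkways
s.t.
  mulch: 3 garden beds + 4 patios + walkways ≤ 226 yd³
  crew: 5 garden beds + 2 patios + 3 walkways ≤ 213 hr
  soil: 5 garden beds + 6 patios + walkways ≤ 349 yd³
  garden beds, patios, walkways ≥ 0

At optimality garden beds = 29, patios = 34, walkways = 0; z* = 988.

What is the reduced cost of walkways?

At the optimum: mulch uses 223 of 226 (slack = 3); crew uses 213 of 213 (binding); soil uses 349 of 349 (binding).
Since mulch is not tight, its dual is 0.
The binding rows give the dual system: 5·y_crew + 5·y_soil = 20 and 2·y_crew + 6·y_soil = 12.
Solving: y_crew = 3, y_soil = 1.
Reduced cost of walkways: c₃ − yᵀa₃ = 3 − (3·3 + 1·1) = 3 − 10 = -7.

-7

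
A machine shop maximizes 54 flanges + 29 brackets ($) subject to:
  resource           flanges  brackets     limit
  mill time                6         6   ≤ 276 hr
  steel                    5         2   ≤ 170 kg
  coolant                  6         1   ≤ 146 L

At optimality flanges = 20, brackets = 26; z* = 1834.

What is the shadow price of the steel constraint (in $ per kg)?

Check each constraint at x*: mill time 276/276 (tight); steel 152/170 (slack 18); coolant 146/146 (tight).
Since steel is not tight, its dual is 0.
From A_Bᵀ y = c: 6·y_mill time + 6·y_coolant = 54; 6·y_mill time + 1·y_coolant = 29.
This yields shadow prices y_mill time = 4, y_coolant = 5.
Shadow price of steel = 0.

0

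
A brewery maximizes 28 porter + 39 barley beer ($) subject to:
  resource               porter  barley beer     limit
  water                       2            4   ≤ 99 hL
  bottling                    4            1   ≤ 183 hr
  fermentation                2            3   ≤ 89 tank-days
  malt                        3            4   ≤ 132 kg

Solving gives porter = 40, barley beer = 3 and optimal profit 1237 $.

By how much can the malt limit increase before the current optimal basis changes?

1.5

Binding constraints: fermentation, malt. The basis is B = [[2,3],[3,4]] with det -1.
Per unit increase in malt, x* moves by d = (3, -2).
The basis stays optimal until barley beer reaches 0; allowable increase = 1.5 kg.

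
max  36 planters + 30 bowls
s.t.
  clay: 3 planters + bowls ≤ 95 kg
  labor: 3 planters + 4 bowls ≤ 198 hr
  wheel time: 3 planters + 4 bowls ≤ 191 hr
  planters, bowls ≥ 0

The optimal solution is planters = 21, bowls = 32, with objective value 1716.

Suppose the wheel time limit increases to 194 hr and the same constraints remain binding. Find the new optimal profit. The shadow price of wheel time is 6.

1734

Δb = 3, so new z* = 1716 + (6)·(3) = 1716 + 18 = 1734.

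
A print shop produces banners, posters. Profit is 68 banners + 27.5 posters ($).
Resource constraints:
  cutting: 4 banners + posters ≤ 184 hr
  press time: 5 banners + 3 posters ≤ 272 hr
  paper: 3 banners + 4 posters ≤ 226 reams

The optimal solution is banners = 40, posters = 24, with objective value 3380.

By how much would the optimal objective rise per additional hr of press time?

Check each constraint at x*: cutting 184/184 (tight); press time 272/272 (tight); paper 216/226 (slack 10).
Since paper is not tight, its dual is 0.
From A_Bᵀ y = c: 4·y_cutting + 5·y_press time = 68; 1·y_cutting + 3·y_press time = 27.5.
Solving: y_cutting = 9.5, y_press time = 6.
Shadow price of press time = 6.

6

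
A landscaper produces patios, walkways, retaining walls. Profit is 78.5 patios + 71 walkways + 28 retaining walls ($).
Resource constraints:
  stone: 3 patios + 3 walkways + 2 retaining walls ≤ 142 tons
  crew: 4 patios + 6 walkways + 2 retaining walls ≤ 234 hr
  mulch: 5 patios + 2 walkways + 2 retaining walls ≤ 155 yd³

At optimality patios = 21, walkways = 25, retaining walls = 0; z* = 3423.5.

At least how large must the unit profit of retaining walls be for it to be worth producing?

35

At the optimum: stone uses 138 of 142 (slack = 4); crew uses 234 of 234 (binding); mulch uses 155 of 155 (binding).
Slack constraints have shadow price 0 (complementary slackness).
Dual feasibility on the basic columns requires 4·y_crew + 5·y_mulch = 78.5, 6·y_crew + 2·y_mulch = 71.
→ y_crew = 9 and y_mulch = 8.5.
retaining walls enters the basis when its profit ≥ yᵀa₃ = 9·2 + 8.5·2 = 35.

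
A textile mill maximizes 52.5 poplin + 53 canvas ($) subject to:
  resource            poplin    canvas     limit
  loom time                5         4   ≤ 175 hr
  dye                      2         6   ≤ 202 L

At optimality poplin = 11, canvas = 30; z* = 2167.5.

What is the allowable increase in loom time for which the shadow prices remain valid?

330

Binding constraints: loom time, dye. The basis is B = [[5,4],[2,6]] with det 22.
Per unit increase in loom time, x* moves by d = (0.2727, -0.0909).
The basis stays optimal until canvas reaches 0; allowable increase = 330 hr.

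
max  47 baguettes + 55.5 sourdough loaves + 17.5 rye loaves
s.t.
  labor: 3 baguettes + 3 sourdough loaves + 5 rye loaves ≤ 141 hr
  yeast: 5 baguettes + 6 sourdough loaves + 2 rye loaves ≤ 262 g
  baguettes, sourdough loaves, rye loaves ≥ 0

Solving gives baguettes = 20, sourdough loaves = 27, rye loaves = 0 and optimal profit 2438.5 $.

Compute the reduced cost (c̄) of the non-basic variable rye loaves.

At the optimum: labor uses 141 of 141 (binding); yeast uses 262 of 262 (binding).
The binding rows give the dual system: 3·y_labor + 5·y_yeast = 47 and 3·y_labor + 6·y_yeast = 55.5.
→ y_labor = 1.5 and y_yeast = 8.5.
Reduced cost of rye loaves: c₃ − yᵀa₃ = 17.5 − (1.5·5 + 8.5·2) = 17.5 − 24.5 = -7.

-7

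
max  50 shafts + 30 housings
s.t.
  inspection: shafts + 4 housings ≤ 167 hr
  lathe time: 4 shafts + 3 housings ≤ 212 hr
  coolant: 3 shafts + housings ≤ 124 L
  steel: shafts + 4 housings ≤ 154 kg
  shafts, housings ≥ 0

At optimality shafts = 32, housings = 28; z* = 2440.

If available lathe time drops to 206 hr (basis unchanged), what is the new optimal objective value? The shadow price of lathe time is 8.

Δb = -6, so new z* = 2440 + (8)·(-6) = 2440 − 48 = 2392.

2392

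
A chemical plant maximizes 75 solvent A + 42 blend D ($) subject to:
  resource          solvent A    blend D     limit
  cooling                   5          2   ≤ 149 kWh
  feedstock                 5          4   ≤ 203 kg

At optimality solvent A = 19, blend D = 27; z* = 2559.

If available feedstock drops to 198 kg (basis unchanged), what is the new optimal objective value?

2529

Check each constraint at x*: cooling 149/149 (tight); feedstock 203/203 (tight).
The binding rows give the dual system: 5·y_cooling + 5·y_feedstock = 75 and 2·y_cooling + 4·y_feedstock = 42.
→ y_cooling = 9 and y_feedstock = 6.
Δz = y_feedstock·Δb = 6 × (-5) = -30, so new z* = 2559 − 30 = 2529.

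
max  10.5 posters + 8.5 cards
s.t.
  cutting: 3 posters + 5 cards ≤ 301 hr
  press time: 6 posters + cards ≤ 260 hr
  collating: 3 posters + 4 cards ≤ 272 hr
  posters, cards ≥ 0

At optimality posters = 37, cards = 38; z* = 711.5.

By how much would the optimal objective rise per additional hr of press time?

Check each constraint at x*: cutting 301/301 (tight); press time 260/260 (tight); collating 263/272 (slack 9).
Slack constraints have shadow price 0 (complementary slackness).
The binding rows give the dual system: 3·y_cutting + 6·y_press time = 10.5 and 5·y_cutting + 1·y_press time = 8.5.
Solving: y_cutting = 1.5, y_press time = 1.
Shadow price of press time = 1.

1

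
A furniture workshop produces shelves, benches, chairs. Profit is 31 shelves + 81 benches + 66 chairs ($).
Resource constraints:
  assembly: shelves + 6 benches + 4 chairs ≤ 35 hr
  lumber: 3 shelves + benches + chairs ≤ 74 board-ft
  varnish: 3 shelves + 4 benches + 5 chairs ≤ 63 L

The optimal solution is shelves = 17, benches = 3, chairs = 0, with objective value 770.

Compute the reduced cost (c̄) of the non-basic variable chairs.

-5.5

Check each constraint at x*: assembly 35/35 (tight); lumber 54/74 (slack 20); varnish 63/63 (tight).
Since lumber is not tight, its dual is 0.
From A_Bᵀ y = c: 1·y_assembly + 3·y_varnish = 31; 6·y_assembly + 4·y_varnish = 81.
Solving: y_assembly = 8.5, y_varnish = 7.5.
Reduced cost of chairs: c₃ − yᵀa₃ = 66 − (8.5·4 + 7.5·5) = 66 − 71.5 = -5.5.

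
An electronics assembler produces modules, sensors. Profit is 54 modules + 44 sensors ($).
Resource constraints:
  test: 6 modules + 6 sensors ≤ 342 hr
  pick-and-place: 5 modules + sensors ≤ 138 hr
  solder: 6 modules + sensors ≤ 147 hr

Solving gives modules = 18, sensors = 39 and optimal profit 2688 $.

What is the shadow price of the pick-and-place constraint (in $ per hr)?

0

Check each constraint at x*: test 342/342 (tight); pick-and-place 129/138 (slack 9); solder 147/147 (tight).
Slack constraints have shadow price 0 (complementary slackness).
From A_Bᵀ y = c: 6·y_test + 6·y_solder = 54; 6·y_test + 1·y_solder = 44.
→ y_test = 7 and y_solder = 2.
Shadow price of pick-and-place = 0.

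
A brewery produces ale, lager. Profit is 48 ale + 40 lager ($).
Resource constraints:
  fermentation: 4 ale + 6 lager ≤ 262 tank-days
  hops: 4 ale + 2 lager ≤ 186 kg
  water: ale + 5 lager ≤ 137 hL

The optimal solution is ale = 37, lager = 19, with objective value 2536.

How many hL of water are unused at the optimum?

water used = 1·37 + 5·19 = 132; slack = 137 − 132 = 5.

5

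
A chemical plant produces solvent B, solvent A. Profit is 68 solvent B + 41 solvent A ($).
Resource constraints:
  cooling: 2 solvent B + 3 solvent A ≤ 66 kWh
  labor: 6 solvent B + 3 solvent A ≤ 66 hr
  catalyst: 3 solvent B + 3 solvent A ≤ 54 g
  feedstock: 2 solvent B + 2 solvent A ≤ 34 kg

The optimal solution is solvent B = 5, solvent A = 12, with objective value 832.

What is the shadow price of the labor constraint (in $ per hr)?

9

Check each constraint at x*: cooling 46/66 (slack 20); labor 66/66 (tight); catalyst 51/54 (slack 3); feedstock 34/34 (tight).
By complementary slackness, y = 0 for the non-binding constraints.
Dual feasibility on the basic columns requires 6·y_labor + 2·y_feedstock = 68, 3·y_labor + 2·y_feedstock = 41.
Solving: y_labor = 9, y_feedstock = 7.
Shadow price of labor = 9.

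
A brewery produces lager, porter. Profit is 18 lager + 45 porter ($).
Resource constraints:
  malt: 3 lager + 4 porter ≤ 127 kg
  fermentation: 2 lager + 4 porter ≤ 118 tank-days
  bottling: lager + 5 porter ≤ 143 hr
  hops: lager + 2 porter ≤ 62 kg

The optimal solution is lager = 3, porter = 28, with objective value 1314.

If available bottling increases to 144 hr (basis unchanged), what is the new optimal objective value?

1317

Binding: fermentation and bottling. Non-binding: malt (6 unused), hops (3 unused).
Slack constraints have shadow price 0 (complementary slackness).
From A_Bᵀ y = c: 2·y_fermentation + 1·y_bottling = 18; 4·y_fermentation + 5·y_bottling = 45.
Solving: y_fermentation = 7.5, y_bottling = 3.
Δz = y_bottling·Δb = 3 × (1) = 3, so new z* = 1314 + 3 = 1317.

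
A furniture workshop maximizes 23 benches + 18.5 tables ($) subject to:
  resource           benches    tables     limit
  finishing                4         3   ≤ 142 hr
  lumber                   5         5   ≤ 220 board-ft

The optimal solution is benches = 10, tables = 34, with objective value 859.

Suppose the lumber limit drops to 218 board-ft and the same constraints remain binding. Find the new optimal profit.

Both finishing and lumber are binding at x*.
From A_Bᵀ y = c: 4·y_finishing + 5·y_lumber = 23; 3·y_finishing + 5·y_lumber = 18.5.
This yields shadow prices y_finishing = 4.5, y_lumber = 1.
Δz = y_lumber·Δb = 1 × (-2) = -2, so new z* = 859 − 2 = 857.

857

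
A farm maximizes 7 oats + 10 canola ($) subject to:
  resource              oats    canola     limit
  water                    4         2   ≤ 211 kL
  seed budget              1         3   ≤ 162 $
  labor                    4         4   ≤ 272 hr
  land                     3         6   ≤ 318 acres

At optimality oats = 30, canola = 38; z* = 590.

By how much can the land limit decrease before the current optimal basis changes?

Binding constraints: labor, land. The basis is B = [[4,4],[3,6]] with det 12.
Per unit decrease in land, x* moves by d = (0.3333, -0.3333).
The basis stays optimal until water becomes binding; allowable decrease = 22.5 acres.

22.5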